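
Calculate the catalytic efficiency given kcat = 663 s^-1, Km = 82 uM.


Catalytic efficiency = kcat / Km
= 663 / 82
= 8.0854 uM^-1*s^-1

8.0854 uM^-1*s^-1


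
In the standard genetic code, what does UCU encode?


Standard genetic code lookup.
Codon UCU -> Ser

Ser


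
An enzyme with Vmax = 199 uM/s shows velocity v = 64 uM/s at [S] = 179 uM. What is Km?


Km = [S] * (Vmax - v) / v
Km = 179 * (199 - 64) / 64
Km = 377.5781 uM

377.5781 uM


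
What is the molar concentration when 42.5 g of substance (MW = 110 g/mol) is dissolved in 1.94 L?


C = (mass / MW) / volume
C = (42.5 / 110) / 1.94
C = 0.1992 M

0.1992 M


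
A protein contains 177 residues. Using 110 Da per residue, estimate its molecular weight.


MW = n_residues * 110 Da
MW = 177 * 110
MW = 19470 Da

19470 Da


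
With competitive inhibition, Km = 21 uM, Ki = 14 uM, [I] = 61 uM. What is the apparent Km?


Km_app = Km * (1 + [I]/Ki)
Km_app = 21 * (1 + 61/14)
Km_app = 112.5 uM

112.5 uM


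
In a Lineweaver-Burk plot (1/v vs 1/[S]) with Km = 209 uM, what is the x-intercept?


x-intercept = -1/Km
= -1/209
= -0.0048 1/uM

-0.0048 1/uM


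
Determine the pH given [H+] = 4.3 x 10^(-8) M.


pH = -log10([H+])
pH = -log10(4.3 x 10^(-8))
pH = 7.3665

7.3665


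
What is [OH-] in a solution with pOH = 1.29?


[OH-] = 10^(-pOH)
[OH-] = 10^(-1.29)
[OH-] = 0.0513 M

0.0513 M


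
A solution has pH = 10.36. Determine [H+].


[H+] = 10^(-pH)
[H+] = 10^(-10.36)
[H+] = 4.365e-11 M

4.365e-11 M


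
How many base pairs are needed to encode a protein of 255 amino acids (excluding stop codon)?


Each amino acid = 1 codon = 3 bp
bp = 255 * 3 = 765 bp

765 bp


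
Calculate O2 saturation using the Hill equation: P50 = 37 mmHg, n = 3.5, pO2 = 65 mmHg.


Y = pO2^n / (P50^n + pO2^n)
Y = 65^3.5 / (37^3.5 + 65^3.5)
Y = 87.78%

87.78%


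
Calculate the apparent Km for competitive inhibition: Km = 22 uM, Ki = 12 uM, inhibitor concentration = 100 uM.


Km_app = Km * (1 + [I]/Ki)
Km_app = 22 * (1 + 100/12)
Km_app = 205.3333 uM

205.3333 uM


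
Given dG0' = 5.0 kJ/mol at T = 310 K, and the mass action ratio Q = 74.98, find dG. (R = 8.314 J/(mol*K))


dG = dG0' + RT * ln(Q) / 1000
dG = 5.0 + 8.314 * 310 * ln(74.98) / 1000
dG = 16.1269 kJ/mol

16.1269 kJ/mol


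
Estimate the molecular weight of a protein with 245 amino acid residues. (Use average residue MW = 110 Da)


MW = n_residues * 110 Da
MW = 245 * 110
MW = 26950 Da

26950 Da


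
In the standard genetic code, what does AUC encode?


Standard genetic code lookup.
Codon AUC -> Ile

Ile


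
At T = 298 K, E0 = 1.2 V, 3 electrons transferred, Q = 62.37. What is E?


E = E0 - (RT/nF) * ln(Q)
E = 1.2 - (8.314 * 298 / (3 * 96485)) * ln(62.37)
E = 1.1646 V

1.1646 V


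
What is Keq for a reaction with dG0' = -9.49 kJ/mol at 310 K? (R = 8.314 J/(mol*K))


Keq = exp(-dG0 * 1000 / (R * T))
Keq = exp(-(-9.49) * 1000 / (8.314 * 310))
Keq = 39.7294

39.7294


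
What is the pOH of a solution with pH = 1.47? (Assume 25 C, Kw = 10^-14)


pOH = 14 - pH
pOH = 14 - 1.47
pOH = 12.53

12.53


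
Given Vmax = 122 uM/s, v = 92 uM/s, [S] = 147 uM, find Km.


Km = [S] * (Vmax - v) / v
Km = 147 * (122 - 92) / 92
Km = 47.9348 uM

47.9348 uM


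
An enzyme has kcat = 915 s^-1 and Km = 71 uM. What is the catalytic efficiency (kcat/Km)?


Catalytic efficiency = kcat / Km
= 915 / 71
= 12.8873 uM^-1*s^-1

12.8873 uM^-1*s^-1


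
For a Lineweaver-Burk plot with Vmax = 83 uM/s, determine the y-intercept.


y-intercept = 1/Vmax
= 1/83
= 0.012 s/uM

0.012 s/uM


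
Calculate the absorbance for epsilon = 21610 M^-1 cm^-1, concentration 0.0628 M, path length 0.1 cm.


A = epsilon * c * l
A = 21610 * 0.0628 * 0.1
A = 135.7108

135.7108


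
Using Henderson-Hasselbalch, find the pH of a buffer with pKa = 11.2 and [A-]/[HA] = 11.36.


pH = pKa + log10([A-]/[HA])
pH = 11.2 + log10(11.36)
pH = 12.2554

12.2554


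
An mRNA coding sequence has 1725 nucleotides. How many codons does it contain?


codons = nucleotides / 3
codons = 1725 / 3 = 575

575


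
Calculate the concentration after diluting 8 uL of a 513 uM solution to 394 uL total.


C2 = C1 * V1 / V2
C2 = 513 * 8 / 394
C2 = 10.4162 uM

10.4162 uM


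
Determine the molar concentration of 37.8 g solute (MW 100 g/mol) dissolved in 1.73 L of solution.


C = (mass / MW) / volume
C = (37.8 / 100) / 1.73
C = 0.2185 M

0.2185 M


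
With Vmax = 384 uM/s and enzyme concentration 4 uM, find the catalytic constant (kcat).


kcat = Vmax / [E]t
kcat = 384 / 4
kcat = 96.0 s^-1

96.0 s^-1


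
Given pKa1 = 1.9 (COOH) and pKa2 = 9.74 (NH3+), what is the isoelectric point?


pI = (pKa1 + pKa2) / 2
pI = (1.9 + 9.74) / 2
pI = 5.82

5.82


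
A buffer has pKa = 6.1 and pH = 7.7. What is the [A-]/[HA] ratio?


[A-]/[HA] = 10^(pH - pKa)
= 10^(7.7 - 6.1)
= 39.8107

39.8107


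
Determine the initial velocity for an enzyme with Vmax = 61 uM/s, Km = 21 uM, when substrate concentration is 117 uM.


v = Vmax * [S] / (Km + [S])
v = 61 * 117 / (21 + 117)
v = 51.7174 uM/s

51.7174 uM/s


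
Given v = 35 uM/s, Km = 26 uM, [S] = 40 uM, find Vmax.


Vmax = v * (Km + [S]) / [S]
Vmax = 35 * (26 + 40) / 40
Vmax = 57.75 uM/s

57.75 uM/s


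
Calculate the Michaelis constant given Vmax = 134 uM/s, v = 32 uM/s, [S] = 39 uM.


Km = [S] * (Vmax - v) / v
Km = 39 * (134 - 32) / 32
Km = 124.3125 uM

124.3125 uM


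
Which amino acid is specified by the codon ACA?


Standard genetic code lookup.
Codon ACA -> Thr

Thr


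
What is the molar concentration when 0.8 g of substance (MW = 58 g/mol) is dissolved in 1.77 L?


C = (mass / MW) / volume
C = (0.8 / 58) / 1.77
C = 0.0078 M

0.0078 M


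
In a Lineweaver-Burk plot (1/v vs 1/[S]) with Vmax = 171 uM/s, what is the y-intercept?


y-intercept = 1/Vmax
= 1/171
= 0.0058 s/uM

0.0058 s/uM


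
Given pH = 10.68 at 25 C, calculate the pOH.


pOH = 14 - pH
pOH = 14 - 10.68
pOH = 3.32

3.32


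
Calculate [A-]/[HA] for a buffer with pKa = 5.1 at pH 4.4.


[A-]/[HA] = 10^(pH - pKa)
= 10^(4.4 - 5.1)
= 0.1995

0.1995


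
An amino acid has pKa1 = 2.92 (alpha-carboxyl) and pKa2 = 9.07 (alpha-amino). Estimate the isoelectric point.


pI = (pKa1 + pKa2) / 2
pI = (2.92 + 9.07) / 2
pI = 5.995

5.995


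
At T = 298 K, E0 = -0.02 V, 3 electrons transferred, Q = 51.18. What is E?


E = E0 - (RT/nF) * ln(Q)
E = -0.02 - (8.314 * 298 / (3 * 96485)) * ln(51.18)
E = -0.0537 V

-0.0537 V


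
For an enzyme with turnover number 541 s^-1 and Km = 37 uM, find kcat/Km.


Catalytic efficiency = kcat / Km
= 541 / 37
= 14.6216 uM^-1*s^-1

14.6216 uM^-1*s^-1


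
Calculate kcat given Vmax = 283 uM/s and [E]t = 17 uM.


kcat = Vmax / [E]t
kcat = 283 / 17
kcat = 16.6471 s^-1

16.6471 s^-1


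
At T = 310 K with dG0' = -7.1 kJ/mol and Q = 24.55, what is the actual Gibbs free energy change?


dG = dG0' + RT * ln(Q) / 1000
dG = -7.1 + 8.314 * 310 * ln(24.55) / 1000
dG = 1.1493 kJ/mol

1.1493 kJ/mol


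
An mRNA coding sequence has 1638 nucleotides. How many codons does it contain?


codons = nucleotides / 3
codons = 1638 / 3 = 546

546


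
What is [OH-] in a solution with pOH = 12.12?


[OH-] = 10^(-pOH)
[OH-] = 10^(-12.12)
[OH-] = 7.586e-13 M

7.586e-13 M


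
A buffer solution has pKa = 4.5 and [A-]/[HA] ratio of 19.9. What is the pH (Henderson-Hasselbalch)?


pH = pKa + log10([A-]/[HA])
pH = 4.5 + log10(19.9)
pH = 5.7989

5.7989


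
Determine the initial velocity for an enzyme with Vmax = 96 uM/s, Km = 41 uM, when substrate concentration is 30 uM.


v = Vmax * [S] / (Km + [S])
v = 96 * 30 / (41 + 30)
v = 40.5634 uM/s

40.5634 uM/s


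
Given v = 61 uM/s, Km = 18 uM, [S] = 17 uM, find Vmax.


Vmax = v * (Km + [S]) / [S]
Vmax = 61 * (18 + 17) / 17
Vmax = 125.5882 uM/s

125.5882 uM/s


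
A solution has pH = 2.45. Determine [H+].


[H+] = 10^(-pH)
[H+] = 10^(-2.45)
[H+] = 0.0035 M

0.0035 M


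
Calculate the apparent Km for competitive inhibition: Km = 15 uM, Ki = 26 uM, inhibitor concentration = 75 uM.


Km_app = Km * (1 + [I]/Ki)
Km_app = 15 * (1 + 75/26)
Km_app = 58.2692 uM

58.2692 uM


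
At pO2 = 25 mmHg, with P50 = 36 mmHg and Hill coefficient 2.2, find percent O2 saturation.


Y = pO2^n / (P50^n + pO2^n)
Y = 25^2.2 / (36^2.2 + 25^2.2)
Y = 30.96%

30.96%


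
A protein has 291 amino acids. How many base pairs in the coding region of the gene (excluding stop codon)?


Each amino acid = 1 codon = 3 bp
bp = 291 * 3 = 873 bp

873 bp


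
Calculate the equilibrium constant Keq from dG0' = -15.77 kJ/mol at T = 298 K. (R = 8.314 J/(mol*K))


Keq = exp(-dG0 * 1000 / (R * T))
Keq = exp(-(-15.77) * 1000 / (8.314 * 298))
Keq = 581.2045

581.2045


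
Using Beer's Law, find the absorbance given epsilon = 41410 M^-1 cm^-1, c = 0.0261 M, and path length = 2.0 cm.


A = epsilon * c * l
A = 41410 * 0.0261 * 2.0
A = 2161.602

2161.602


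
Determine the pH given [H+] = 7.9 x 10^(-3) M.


pH = -log10([H+])
pH = -log10(7.9 x 10^(-3))
pH = 2.1024

2.1024


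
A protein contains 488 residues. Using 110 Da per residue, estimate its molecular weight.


MW = n_residues * 110 Da
MW = 488 * 110
MW = 53680 Da

53680 Da


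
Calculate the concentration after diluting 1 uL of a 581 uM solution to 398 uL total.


C2 = C1 * V1 / V2
C2 = 581 * 1 / 398
C2 = 1.4598 uM

1.4598 uM


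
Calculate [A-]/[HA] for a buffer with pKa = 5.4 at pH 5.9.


[A-]/[HA] = 10^(pH - pKa)
= 10^(5.9 - 5.4)
= 3.1623

3.1623


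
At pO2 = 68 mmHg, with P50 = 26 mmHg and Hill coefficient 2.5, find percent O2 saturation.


Y = pO2^n / (P50^n + pO2^n)
Y = 68^2.5 / (26^2.5 + 68^2.5)
Y = 91.71%

91.71%


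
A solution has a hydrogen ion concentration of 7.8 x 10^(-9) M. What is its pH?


pH = -log10([H+])
pH = -log10(7.8 x 10^(-9))
pH = 8.1079

8.1079


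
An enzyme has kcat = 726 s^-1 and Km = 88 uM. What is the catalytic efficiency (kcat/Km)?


Catalytic efficiency = kcat / Km
= 726 / 88
= 8.25 uM^-1*s^-1

8.25 uM^-1*s^-1


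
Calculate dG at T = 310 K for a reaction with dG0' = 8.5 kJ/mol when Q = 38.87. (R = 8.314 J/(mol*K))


dG = dG0' + RT * ln(Q) / 1000
dG = 8.5 + 8.314 * 310 * ln(38.87) / 1000
dG = 17.9336 kJ/mol

17.9336 kJ/mol


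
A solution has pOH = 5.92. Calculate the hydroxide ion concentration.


[OH-] = 10^(-pOH)
[OH-] = 10^(-5.92)
[OH-] = 1.202e-06 M

1.202e-06 M


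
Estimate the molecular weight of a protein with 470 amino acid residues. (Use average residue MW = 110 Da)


MW = n_residues * 110 Da
MW = 470 * 110
MW = 51700 Da

51700 Da


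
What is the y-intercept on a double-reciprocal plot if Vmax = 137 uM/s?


y-intercept = 1/Vmax
= 1/137
= 0.0073 s/uM

0.0073 s/uM


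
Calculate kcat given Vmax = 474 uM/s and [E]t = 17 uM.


kcat = Vmax / [E]t
kcat = 474 / 17
kcat = 27.8824 s^-1

27.8824 s^-1


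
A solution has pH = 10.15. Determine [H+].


[H+] = 10^(-pH)
[H+] = 10^(-10.15)
[H+] = 7.079e-11 M

7.079e-11 M


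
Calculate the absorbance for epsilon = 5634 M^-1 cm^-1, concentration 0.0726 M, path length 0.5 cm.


A = epsilon * c * l
A = 5634 * 0.0726 * 0.5
A = 204.5142

204.5142


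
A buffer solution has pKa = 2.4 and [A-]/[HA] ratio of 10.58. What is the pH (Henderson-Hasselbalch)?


pH = pKa + log10([A-]/[HA])
pH = 2.4 + log10(10.58)
pH = 3.4245

3.4245


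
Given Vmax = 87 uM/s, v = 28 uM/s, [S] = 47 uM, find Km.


Km = [S] * (Vmax - v) / v
Km = 47 * (87 - 28) / 28
Km = 99.0357 uM

99.0357 uM


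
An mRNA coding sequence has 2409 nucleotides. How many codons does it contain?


codons = nucleotides / 3
codons = 2409 / 3 = 803

803


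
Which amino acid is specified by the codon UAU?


Standard genetic code lookup.
Codon UAU -> Tyr

Tyr


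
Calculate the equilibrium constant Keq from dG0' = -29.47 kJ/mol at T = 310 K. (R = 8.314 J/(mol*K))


Keq = exp(-dG0 * 1000 / (R * T))
Keq = exp(-(-29.47) * 1000 / (8.314 * 310))
Keq = 92435.7826

92435.7826


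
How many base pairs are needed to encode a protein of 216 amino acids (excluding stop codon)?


Each amino acid = 1 codon = 3 bp
bp = 216 * 3 = 648 bp

648 bp


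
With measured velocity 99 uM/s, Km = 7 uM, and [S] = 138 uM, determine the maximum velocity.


Vmax = v * (Km + [S]) / [S]
Vmax = 99 * (7 + 138) / 138
Vmax = 104.0217 uM/s

104.0217 uM/s


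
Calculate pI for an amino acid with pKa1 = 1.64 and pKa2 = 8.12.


pI = (pKa1 + pKa2) / 2
pI = (1.64 + 8.12) / 2
pI = 4.88

4.88


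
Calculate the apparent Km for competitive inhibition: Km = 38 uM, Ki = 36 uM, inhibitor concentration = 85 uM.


Km_app = Km * (1 + [I]/Ki)
Km_app = 38 * (1 + 85/36)
Km_app = 127.7222 uM

127.7222 uM


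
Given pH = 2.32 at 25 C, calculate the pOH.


pOH = 14 - pH
pOH = 14 - 2.32
pOH = 11.68

11.68


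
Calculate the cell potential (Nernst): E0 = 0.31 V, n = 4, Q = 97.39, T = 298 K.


E = E0 - (RT/nF) * ln(Q)
E = 0.31 - (8.314 * 298 / (4 * 96485)) * ln(97.39)
E = 0.2806 V

0.2806 V


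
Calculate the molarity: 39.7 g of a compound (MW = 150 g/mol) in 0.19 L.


C = (mass / MW) / volume
C = (39.7 / 150) / 0.19
C = 1.393 M

1.393 M


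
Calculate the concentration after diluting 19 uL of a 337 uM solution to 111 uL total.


C2 = C1 * V1 / V2
C2 = 337 * 19 / 111
C2 = 57.6847 uM

57.6847 uM


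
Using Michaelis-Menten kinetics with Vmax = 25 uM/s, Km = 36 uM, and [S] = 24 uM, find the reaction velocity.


v = Vmax * [S] / (Km + [S])
v = 25 * 24 / (36 + 24)
v = 10.0 uM/s

10.0 uM/s


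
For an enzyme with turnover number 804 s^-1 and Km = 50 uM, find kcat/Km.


Catalytic efficiency = kcat / Km
= 804 / 50
= 16.08 uM^-1*s^-1

16.08 uM^-1*s^-1


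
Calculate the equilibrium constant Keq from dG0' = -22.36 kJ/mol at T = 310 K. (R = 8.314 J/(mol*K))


Keq = exp(-dG0 * 1000 / (R * T))
Keq = exp(-(-22.36) * 1000 / (8.314 * 310))
Keq = 5858.2798

5858.2798


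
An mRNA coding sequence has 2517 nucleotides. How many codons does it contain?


codons = nucleotides / 3
codons = 2517 / 3 = 839

839


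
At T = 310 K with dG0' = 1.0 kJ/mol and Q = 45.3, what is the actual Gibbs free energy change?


dG = dG0' + RT * ln(Q) / 1000
dG = 1.0 + 8.314 * 310 * ln(45.3) / 1000
dG = 10.8282 kJ/mol

10.8282 kJ/mol


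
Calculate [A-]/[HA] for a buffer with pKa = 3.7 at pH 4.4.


[A-]/[HA] = 10^(pH - pKa)
= 10^(4.4 - 3.7)
= 5.0119

5.0119


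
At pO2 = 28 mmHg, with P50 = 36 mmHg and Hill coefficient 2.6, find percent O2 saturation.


Y = pO2^n / (P50^n + pO2^n)
Y = 28^2.6 / (36^2.6 + 28^2.6)
Y = 34.22%

34.22%


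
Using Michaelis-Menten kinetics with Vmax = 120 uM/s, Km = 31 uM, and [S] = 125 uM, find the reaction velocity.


v = Vmax * [S] / (Km + [S])
v = 120 * 125 / (31 + 125)
v = 96.1538 uM/s

96.1538 uM/s


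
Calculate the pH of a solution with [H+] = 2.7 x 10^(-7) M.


pH = -log10([H+])
pH = -log10(2.7 x 10^(-7))
pH = 6.5686

6.5686


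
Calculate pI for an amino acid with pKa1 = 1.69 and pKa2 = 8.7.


pI = (pKa1 + pKa2) / 2
pI = (1.69 + 8.7) / 2
pI = 5.195

5.195


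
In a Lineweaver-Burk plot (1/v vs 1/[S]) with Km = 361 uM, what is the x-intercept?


x-intercept = -1/Km
= -1/361
= -0.0028 1/uM

-0.0028 1/uM


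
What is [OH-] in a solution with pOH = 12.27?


[OH-] = 10^(-pOH)
[OH-] = 10^(-12.27)
[OH-] = 5.370e-13 M

5.370e-13 M


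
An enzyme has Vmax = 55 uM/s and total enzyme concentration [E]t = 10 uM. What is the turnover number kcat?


kcat = Vmax / [E]t
kcat = 55 / 10
kcat = 5.5 s^-1

5.5 s^-1


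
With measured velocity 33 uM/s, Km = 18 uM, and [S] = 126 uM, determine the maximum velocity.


Vmax = v * (Km + [S]) / [S]
Vmax = 33 * (18 + 126) / 126
Vmax = 37.7143 uM/s

37.7143 uM/s


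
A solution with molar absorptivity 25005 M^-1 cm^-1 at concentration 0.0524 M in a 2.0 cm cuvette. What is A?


A = epsilon * c * l
A = 25005 * 0.0524 * 2.0
A = 2620.524

2620.524


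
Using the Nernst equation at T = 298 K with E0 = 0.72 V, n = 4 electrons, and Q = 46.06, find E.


E = E0 - (RT/nF) * ln(Q)
E = 0.72 - (8.314 * 298 / (4 * 96485)) * ln(46.06)
E = 0.6954 V

0.6954 V


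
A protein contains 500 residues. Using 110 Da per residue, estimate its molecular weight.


MW = n_residues * 110 Da
MW = 500 * 110
MW = 55000 Da

55000 Da


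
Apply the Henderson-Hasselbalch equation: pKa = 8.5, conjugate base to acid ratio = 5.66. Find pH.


pH = pKa + log10([A-]/[HA])
pH = 8.5 + log10(5.66)
pH = 9.2528

9.2528


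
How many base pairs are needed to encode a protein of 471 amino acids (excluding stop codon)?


Each amino acid = 1 codon = 3 bp
bp = 471 * 3 = 1413 bp

1413 bp


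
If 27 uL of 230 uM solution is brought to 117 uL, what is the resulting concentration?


C2 = C1 * V1 / V2
C2 = 230 * 27 / 117
C2 = 53.0769 uM

53.0769 uM


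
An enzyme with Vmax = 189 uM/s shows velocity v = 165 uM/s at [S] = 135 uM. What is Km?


Km = [S] * (Vmax - v) / v
Km = 135 * (189 - 165) / 165
Km = 19.6364 uM

19.6364 uM


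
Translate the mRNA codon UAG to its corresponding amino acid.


Standard genetic code lookup.
Codon UAG -> Stop

Stop


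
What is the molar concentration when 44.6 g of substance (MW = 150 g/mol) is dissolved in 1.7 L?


C = (mass / MW) / volume
C = (44.6 / 150) / 1.7
C = 0.1749 M

0.1749 M


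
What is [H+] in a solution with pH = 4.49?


[H+] = 10^(-pH)
[H+] = 10^(-4.49)
[H+] = 3.236e-05 M

3.236e-05 M


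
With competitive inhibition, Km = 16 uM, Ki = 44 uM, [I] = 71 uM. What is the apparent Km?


Km_app = Km * (1 + [I]/Ki)
Km_app = 16 * (1 + 71/44)
Km_app = 41.8182 uM

41.8182 uM


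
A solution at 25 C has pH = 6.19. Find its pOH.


pOH = 14 - pH
pOH = 14 - 6.19
pOH = 7.81

7.81


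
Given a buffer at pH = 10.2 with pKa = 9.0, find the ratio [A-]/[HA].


[A-]/[HA] = 10^(pH - pKa)
= 10^(10.2 - 9.0)
= 15.8489

15.8489


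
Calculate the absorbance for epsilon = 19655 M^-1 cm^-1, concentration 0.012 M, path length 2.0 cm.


A = epsilon * c * l
A = 19655 * 0.012 * 2.0
A = 471.72

471.72


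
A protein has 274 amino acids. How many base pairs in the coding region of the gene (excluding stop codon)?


Each amino acid = 1 codon = 3 bp
bp = 274 * 3 = 822 bp

822 bp


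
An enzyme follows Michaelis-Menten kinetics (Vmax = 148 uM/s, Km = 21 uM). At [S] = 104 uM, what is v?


v = Vmax * [S] / (Km + [S])
v = 148 * 104 / (21 + 104)
v = 123.136 uM/s

123.136 uM/s


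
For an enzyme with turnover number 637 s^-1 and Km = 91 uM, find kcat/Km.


Catalytic efficiency = kcat / Km
= 637 / 91
= 7.0 uM^-1*s^-1

7.0 uM^-1*s^-1


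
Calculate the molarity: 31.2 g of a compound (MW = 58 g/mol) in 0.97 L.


C = (mass / MW) / volume
C = (31.2 / 58) / 0.97
C = 0.5546 M

0.5546 M


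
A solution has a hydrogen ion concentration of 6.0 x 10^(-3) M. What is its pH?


pH = -log10([H+])
pH = -log10(6.0 x 10^(-3))
pH = 2.2218

2.2218


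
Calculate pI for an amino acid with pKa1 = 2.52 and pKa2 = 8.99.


pI = (pKa1 + pKa2) / 2
pI = (2.52 + 8.99) / 2
pI = 5.755

5.755


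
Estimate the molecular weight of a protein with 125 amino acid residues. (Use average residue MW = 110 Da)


MW = n_residues * 110 Da
MW = 125 * 110
MW = 13750 Da

13750 Da


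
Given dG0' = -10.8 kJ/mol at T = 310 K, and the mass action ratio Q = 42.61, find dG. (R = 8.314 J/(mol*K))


dG = dG0' + RT * ln(Q) / 1000
dG = -10.8 + 8.314 * 310 * ln(42.61) / 1000
dG = -1.1296 kJ/mol

-1.1296 kJ/mol


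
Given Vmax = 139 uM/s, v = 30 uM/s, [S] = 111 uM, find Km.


Km = [S] * (Vmax - v) / v
Km = 111 * (139 - 30) / 30
Km = 403.3 uM

403.3 uM


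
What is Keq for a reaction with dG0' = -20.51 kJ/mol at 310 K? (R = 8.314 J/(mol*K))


Keq = exp(-dG0 * 1000 / (R * T))
Keq = exp(-(-20.51) * 1000 / (8.314 * 310))
Keq = 2857.8274

2857.8274


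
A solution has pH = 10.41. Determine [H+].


[H+] = 10^(-pH)
[H+] = 10^(-10.41)
[H+] = 3.890e-11 M

3.890e-11 M


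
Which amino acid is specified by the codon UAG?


Standard genetic code lookup.
Codon UAG -> Stop

Stop


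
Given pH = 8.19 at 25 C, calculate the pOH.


pOH = 14 - pH
pOH = 14 - 8.19
pOH = 5.81

5.81


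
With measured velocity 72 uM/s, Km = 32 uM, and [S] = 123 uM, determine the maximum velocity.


Vmax = v * (Km + [S]) / [S]
Vmax = 72 * (32 + 123) / 123
Vmax = 90.7317 uM/s

90.7317 uM/s


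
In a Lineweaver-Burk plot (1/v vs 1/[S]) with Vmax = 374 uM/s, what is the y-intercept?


y-intercept = 1/Vmax
= 1/374
= 0.0027 s/uM

0.0027 s/uM


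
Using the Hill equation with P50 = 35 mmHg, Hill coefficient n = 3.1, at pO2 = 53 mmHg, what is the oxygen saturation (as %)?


Y = pO2^n / (P50^n + pO2^n)
Y = 53^3.1 / (35^3.1 + 53^3.1)
Y = 78.35%

78.35%


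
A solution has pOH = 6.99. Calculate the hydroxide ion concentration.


[OH-] = 10^(-pOH)
[OH-] = 10^(-6.99)
[OH-] = 1.023e-07 M

1.023e-07 M


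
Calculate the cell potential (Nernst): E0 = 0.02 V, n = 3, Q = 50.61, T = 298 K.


E = E0 - (RT/nF) * ln(Q)
E = 0.02 - (8.314 * 298 / (3 * 96485)) * ln(50.61)
E = -0.0136 V

-0.0136 V


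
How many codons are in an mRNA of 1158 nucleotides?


codons = nucleotides / 3
codons = 1158 / 3 = 386

386


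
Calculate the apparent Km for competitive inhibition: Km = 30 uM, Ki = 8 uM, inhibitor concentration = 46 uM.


Km_app = Km * (1 + [I]/Ki)
Km_app = 30 * (1 + 46/8)
Km_app = 202.5 uM

202.5 uM


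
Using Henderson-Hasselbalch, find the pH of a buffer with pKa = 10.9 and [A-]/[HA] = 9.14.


pH = pKa + log10([A-]/[HA])
pH = 10.9 + log10(9.14)
pH = 11.8609

11.8609


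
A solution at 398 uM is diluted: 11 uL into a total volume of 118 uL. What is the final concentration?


C2 = C1 * V1 / V2
C2 = 398 * 11 / 118
C2 = 37.1017 uM

37.1017 uM


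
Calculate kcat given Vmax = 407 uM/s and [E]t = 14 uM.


kcat = Vmax / [E]t
kcat = 407 / 14
kcat = 29.0714 s^-1

29.0714 s^-1


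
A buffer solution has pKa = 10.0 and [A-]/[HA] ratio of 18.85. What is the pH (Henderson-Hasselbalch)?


pH = pKa + log10([A-]/[HA])
pH = 10.0 + log10(18.85)
pH = 11.2753

11.2753


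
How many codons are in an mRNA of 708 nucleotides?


codons = nucleotides / 3
codons = 708 / 3 = 236

236


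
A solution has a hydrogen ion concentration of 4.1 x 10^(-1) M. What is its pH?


pH = -log10([H+])
pH = -log10(4.1 x 10^(-1))
pH = 0.3872

0.3872


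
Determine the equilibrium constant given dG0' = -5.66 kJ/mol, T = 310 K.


Keq = exp(-dG0 * 1000 / (R * T))
Keq = exp(-(-5.66) * 1000 / (8.314 * 310))
Keq = 8.9895

8.9895


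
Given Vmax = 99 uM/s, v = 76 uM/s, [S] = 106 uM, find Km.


Km = [S] * (Vmax - v) / v
Km = 106 * (99 - 76) / 76
Km = 32.0789 uM

32.0789 uM


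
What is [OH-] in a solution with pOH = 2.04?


[OH-] = 10^(-pOH)
[OH-] = 10^(-2.04)
[OH-] = 0.0091 M

0.0091 M


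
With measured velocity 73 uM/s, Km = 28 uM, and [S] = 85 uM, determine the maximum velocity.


Vmax = v * (Km + [S]) / [S]
Vmax = 73 * (28 + 85) / 85
Vmax = 97.0471 uM/s

97.0471 uM/s


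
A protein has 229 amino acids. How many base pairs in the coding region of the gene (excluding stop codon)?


Each amino acid = 1 codon = 3 bp
bp = 229 * 3 = 687 bp

687 bp


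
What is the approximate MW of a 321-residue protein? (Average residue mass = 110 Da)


MW = n_residues * 110 Da
MW = 321 * 110
MW = 35310 Da

35310 Da


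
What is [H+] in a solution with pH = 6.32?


[H+] = 10^(-pH)
[H+] = 10^(-6.32)
[H+] = 4.786e-07 M

4.786e-07 M


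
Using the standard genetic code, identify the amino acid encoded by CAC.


Standard genetic code lookup.
Codon CAC -> His

His


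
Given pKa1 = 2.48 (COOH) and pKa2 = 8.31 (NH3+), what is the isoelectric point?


pI = (pKa1 + pKa2) / 2
pI = (2.48 + 8.31) / 2
pI = 5.395

5.395


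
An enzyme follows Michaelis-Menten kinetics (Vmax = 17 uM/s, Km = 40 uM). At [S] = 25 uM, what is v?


v = Vmax * [S] / (Km + [S])
v = 17 * 25 / (40 + 25)
v = 6.5385 uM/s

6.5385 uM/s


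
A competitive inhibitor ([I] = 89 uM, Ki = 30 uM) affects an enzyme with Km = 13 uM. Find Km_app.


Km_app = Km * (1 + [I]/Ki)
Km_app = 13 * (1 + 89/30)
Km_app = 51.5667 uM

51.5667 uM


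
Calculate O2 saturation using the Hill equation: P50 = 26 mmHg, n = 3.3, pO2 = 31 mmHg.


Y = pO2^n / (P50^n + pO2^n)
Y = 31^3.3 / (26^3.3 + 31^3.3)
Y = 64.12%

64.12%


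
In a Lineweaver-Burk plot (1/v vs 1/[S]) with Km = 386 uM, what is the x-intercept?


x-intercept = -1/Km
= -1/386
= -0.0026 1/uM

-0.0026 1/uM


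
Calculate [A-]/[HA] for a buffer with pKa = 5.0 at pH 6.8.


[A-]/[HA] = 10^(pH - pKa)
= 10^(6.8 - 5.0)
= 63.0957

63.0957


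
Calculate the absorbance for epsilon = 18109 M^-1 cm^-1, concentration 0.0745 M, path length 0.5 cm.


A = epsilon * c * l
A = 18109 * 0.0745 * 0.5
A = 674.5602

674.5602


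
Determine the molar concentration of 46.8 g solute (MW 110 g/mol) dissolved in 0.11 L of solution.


C = (mass / MW) / volume
C = (46.8 / 110) / 0.11
C = 3.8678 M

3.8678 M


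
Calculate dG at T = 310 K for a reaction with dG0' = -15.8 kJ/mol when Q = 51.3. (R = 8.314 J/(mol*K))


dG = dG0' + RT * ln(Q) / 1000
dG = -15.8 + 8.314 * 310 * ln(51.3) / 1000
dG = -5.6512 kJ/mol

-5.6512 kJ/mol


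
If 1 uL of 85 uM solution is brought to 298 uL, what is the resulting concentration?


C2 = C1 * V1 / V2
C2 = 85 * 1 / 298
C2 = 0.2852 uM

0.2852 uM


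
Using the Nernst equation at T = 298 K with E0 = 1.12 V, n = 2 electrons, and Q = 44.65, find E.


E = E0 - (RT/nF) * ln(Q)
E = 1.12 - (8.314 * 298 / (2 * 96485)) * ln(44.65)
E = 1.0712 V

1.0712 V


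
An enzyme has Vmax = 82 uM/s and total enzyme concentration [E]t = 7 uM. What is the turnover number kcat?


kcat = Vmax / [E]t
kcat = 82 / 7
kcat = 11.7143 s^-1

11.7143 s^-1


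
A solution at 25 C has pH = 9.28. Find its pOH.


pOH = 14 - pH
pOH = 14 - 9.28
pOH = 4.72

4.72


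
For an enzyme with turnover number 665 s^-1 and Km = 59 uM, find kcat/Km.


Catalytic efficiency = kcat / Km
= 665 / 59
= 11.2712 uM^-1*s^-1

11.2712 uM^-1*s^-1


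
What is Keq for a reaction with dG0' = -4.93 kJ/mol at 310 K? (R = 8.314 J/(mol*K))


Keq = exp(-dG0 * 1000 / (R * T))
Keq = exp(-(-4.93) * 1000 / (8.314 * 310))
Keq = 6.7722

6.7722


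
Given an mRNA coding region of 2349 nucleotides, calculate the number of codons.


codons = nucleotides / 3
codons = 2349 / 3 = 783

783


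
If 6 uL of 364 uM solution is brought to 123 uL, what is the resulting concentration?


C2 = C1 * V1 / V2
C2 = 364 * 6 / 123
C2 = 17.7561 uM

17.7561 uM


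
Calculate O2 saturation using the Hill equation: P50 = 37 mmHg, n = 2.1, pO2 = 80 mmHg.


Y = pO2^n / (P50^n + pO2^n)
Y = 80^2.1 / (37^2.1 + 80^2.1)
Y = 83.47%

83.47%


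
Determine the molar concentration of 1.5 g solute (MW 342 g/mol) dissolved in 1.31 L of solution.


C = (mass / MW) / volume
C = (1.5 / 342) / 1.31
C = 0.0033 M

0.0033 M


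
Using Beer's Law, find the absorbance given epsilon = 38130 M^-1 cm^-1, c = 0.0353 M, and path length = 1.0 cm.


A = epsilon * c * l
A = 38130 * 0.0353 * 1.0
A = 1345.989

1345.989


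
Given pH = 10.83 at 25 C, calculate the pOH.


pOH = 14 - pH
pOH = 14 - 10.83
pOH = 3.17

3.17


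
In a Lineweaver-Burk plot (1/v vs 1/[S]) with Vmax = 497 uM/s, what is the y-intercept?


y-intercept = 1/Vmax
= 1/497
= 0.002 s/uM

0.002 s/uM


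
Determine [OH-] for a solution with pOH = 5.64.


[OH-] = 10^(-pOH)
[OH-] = 10^(-5.64)
[OH-] = 2.291e-06 M

2.291e-06 M


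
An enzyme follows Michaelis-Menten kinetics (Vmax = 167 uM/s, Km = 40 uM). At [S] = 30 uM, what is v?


v = Vmax * [S] / (Km + [S])
v = 167 * 30 / (40 + 30)
v = 71.5714 uM/s

71.5714 uM/s


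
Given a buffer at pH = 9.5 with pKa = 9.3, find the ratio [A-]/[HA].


[A-]/[HA] = 10^(pH - pKa)
= 10^(9.5 - 9.3)
= 1.5849

1.5849


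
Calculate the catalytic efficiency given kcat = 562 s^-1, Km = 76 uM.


Catalytic efficiency = kcat / Km
= 562 / 76
= 7.3947 uM^-1*s^-1

7.3947 uM^-1*s^-1


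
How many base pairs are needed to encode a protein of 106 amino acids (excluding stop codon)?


Each amino acid = 1 codon = 3 bp
bp = 106 * 3 = 318 bp

318 bp


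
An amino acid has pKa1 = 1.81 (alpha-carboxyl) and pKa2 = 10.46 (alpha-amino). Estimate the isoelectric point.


pI = (pKa1 + pKa2) / 2
pI = (1.81 + 10.46) / 2
pI = 6.135

6.135


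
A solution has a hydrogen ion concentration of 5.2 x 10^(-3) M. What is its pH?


pH = -log10([H+])
pH = -log10(5.2 x 10^(-3))
pH = 2.284

2.284


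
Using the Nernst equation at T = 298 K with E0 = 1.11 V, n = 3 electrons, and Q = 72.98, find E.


E = E0 - (RT/nF) * ln(Q)
E = 1.11 - (8.314 * 298 / (3 * 96485)) * ln(72.98)
E = 1.0733 V

1.0733 V


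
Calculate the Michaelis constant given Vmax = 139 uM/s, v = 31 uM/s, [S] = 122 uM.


Km = [S] * (Vmax - v) / v
Km = 122 * (139 - 31) / 31
Km = 425.0323 uM

425.0323 uM


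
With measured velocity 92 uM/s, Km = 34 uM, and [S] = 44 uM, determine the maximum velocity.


Vmax = v * (Km + [S]) / [S]
Vmax = 92 * (34 + 44) / 44
Vmax = 163.0909 uM/s

163.0909 uM/s


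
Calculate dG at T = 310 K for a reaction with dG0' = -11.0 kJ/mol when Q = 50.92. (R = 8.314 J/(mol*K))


dG = dG0' + RT * ln(Q) / 1000
dG = -11.0 + 8.314 * 310 * ln(50.92) / 1000
dG = -0.8704 kJ/mol

-0.8704 kJ/mol


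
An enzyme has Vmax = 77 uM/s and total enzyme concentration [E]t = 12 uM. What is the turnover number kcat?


kcat = Vmax / [E]t
kcat = 77 / 12
kcat = 6.4167 s^-1

6.4167 s^-1


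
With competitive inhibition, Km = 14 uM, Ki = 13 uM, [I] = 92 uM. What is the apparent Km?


Km_app = Km * (1 + [I]/Ki)
Km_app = 14 * (1 + 92/13)
Km_app = 113.0769 uM

113.0769 uM


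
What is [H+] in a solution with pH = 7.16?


[H+] = 10^(-pH)
[H+] = 10^(-7.16)
[H+] = 6.918e-08 M

6.918e-08 M


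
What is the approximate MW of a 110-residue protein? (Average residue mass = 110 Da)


MW = n_residues * 110 Da
MW = 110 * 110
MW = 12100 Da

12100 Da


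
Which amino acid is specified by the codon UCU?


Standard genetic code lookup.
Codon UCU -> Ser

Ser


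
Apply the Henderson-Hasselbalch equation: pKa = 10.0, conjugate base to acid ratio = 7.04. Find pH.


pH = pKa + log10([A-]/[HA])
pH = 10.0 + log10(7.04)
pH = 10.8476

10.8476


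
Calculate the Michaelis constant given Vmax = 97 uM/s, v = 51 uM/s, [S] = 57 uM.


Km = [S] * (Vmax - v) / v
Km = 57 * (97 - 51) / 51
Km = 51.4118 uM

51.4118 uM


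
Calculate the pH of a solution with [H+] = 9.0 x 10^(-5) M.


pH = -log10([H+])
pH = -log10(9.0 x 10^(-5))
pH = 4.0458

4.0458


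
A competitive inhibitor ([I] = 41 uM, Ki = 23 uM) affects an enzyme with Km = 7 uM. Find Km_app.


Km_app = Km * (1 + [I]/Ki)
Km_app = 7 * (1 + 41/23)
Km_app = 19.4783 uM

19.4783 uM


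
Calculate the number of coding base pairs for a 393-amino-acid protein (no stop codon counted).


Each amino acid = 1 codon = 3 bp
bp = 393 * 3 = 1179 bp

1179 bp


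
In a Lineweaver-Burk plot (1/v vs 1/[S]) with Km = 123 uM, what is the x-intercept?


x-intercept = -1/Km
= -1/123
= -0.0081 1/uM

-0.0081 1/uM


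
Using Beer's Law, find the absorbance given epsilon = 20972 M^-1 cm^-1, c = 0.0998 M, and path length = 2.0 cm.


A = epsilon * c * l
A = 20972 * 0.0998 * 2.0
A = 4186.0112

4186.0112


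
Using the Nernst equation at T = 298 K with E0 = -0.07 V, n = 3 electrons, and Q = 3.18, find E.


E = E0 - (RT/nF) * ln(Q)
E = -0.07 - (8.314 * 298 / (3 * 96485)) * ln(3.18)
E = -0.0799 V

-0.0799 V


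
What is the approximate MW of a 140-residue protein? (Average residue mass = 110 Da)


MW = n_residues * 110 Da
MW = 140 * 110
MW = 15400 Da

15400 Da


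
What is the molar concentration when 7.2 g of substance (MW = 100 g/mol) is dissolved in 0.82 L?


C = (mass / MW) / volume
C = (7.2 / 100) / 0.82
C = 0.0878 M

0.0878 M


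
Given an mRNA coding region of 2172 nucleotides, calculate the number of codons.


codons = nucleotides / 3
codons = 2172 / 3 = 724

724


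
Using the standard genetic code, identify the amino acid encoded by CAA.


Standard genetic code lookup.
Codon CAA -> Gln

Gln


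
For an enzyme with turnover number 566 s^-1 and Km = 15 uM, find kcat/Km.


Catalytic efficiency = kcat / Km
= 566 / 15
= 37.7333 uM^-1*s^-1

37.7333 uM^-1*s^-1


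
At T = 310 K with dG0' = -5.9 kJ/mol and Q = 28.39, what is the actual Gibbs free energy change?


dG = dG0' + RT * ln(Q) / 1000
dG = -5.9 + 8.314 * 310 * ln(28.39) / 1000
dG = 2.7239 kJ/mol

2.7239 kJ/mol


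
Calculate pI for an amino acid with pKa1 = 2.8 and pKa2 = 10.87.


pI = (pKa1 + pKa2) / 2
pI = (2.8 + 10.87) / 2
pI = 6.835

6.835


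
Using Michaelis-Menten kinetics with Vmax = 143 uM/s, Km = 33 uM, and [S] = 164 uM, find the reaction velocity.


v = Vmax * [S] / (Km + [S])
v = 143 * 164 / (33 + 164)
v = 119.0457 uM/s

119.0457 uM/s


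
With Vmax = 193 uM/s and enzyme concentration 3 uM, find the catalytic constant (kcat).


kcat = Vmax / [E]t
kcat = 193 / 3
kcat = 64.3333 s^-1

64.3333 s^-1


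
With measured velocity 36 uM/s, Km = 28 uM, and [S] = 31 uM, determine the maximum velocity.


Vmax = v * (Km + [S]) / [S]
Vmax = 36 * (28 + 31) / 31
Vmax = 68.5161 uM/s

68.5161 uM/s


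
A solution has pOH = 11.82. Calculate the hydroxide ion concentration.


[OH-] = 10^(-pOH)
[OH-] = 10^(-11.82)
[OH-] = 1.514e-12 M

1.514e-12 M


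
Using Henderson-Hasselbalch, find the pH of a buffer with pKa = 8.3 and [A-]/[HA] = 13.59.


pH = pKa + log10([A-]/[HA])
pH = 8.3 + log10(13.59)
pH = 9.4332

9.4332


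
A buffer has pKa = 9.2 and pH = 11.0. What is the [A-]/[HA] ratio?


[A-]/[HA] = 10^(pH - pKa)
= 10^(11.0 - 9.2)
= 63.0957

63.0957


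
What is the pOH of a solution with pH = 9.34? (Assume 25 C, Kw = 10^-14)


pOH = 14 - pH
pOH = 14 - 9.34
pOH = 4.66

4.66


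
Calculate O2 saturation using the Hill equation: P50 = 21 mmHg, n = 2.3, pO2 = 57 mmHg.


Y = pO2^n / (P50^n + pO2^n)
Y = 57^2.3 / (21^2.3 + 57^2.3)
Y = 90.86%

90.86%


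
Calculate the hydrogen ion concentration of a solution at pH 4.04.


[H+] = 10^(-pH)
[H+] = 10^(-4.04)
[H+] = 9.120e-05 M

9.120e-05 M


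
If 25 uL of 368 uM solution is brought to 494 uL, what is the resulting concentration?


C2 = C1 * V1 / V2
C2 = 368 * 25 / 494
C2 = 18.6235 uM

18.6235 uM


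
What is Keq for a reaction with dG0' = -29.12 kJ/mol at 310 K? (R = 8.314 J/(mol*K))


Keq = exp(-dG0 * 1000 / (R * T))
Keq = exp(-(-29.12) * 1000 / (8.314 * 310))
Keq = 80698.1166

80698.1166


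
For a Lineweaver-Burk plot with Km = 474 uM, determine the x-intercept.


x-intercept = -1/Km
= -1/474
= -0.0021 1/uM

-0.0021 1/uM


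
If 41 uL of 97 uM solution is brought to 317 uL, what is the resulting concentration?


C2 = C1 * V1 / V2
C2 = 97 * 41 / 317
C2 = 12.5457 uM

12.5457 uM


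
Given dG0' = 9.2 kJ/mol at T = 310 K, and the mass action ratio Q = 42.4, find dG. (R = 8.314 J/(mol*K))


dG = dG0' + RT * ln(Q) / 1000
dG = 9.2 + 8.314 * 310 * ln(42.4) / 1000
dG = 18.8577 kJ/mol

18.8577 kJ/mol


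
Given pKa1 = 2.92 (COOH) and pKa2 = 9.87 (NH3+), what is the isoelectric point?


pI = (pKa1 + pKa2) / 2
pI = (2.92 + 9.87) / 2
pI = 6.395

6.395


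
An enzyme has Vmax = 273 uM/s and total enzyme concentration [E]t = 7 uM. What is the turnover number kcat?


kcat = Vmax / [E]t
kcat = 273 / 7
kcat = 39.0 s^-1

39.0 s^-1


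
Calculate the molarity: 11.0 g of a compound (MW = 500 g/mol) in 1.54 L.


C = (mass / MW) / volume
C = (11.0 / 500) / 1.54
C = 0.0143 M

0.0143 M


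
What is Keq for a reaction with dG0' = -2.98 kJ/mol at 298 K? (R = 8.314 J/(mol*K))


Keq = exp(-dG0 * 1000 / (R * T))
Keq = exp(-(-2.98) * 1000 / (8.314 * 298))
Keq = 3.3294

3.3294


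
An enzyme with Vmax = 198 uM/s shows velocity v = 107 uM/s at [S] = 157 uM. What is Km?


Km = [S] * (Vmax - v) / v
Km = 157 * (198 - 107) / 107
Km = 133.5234 uM

133.5234 uM


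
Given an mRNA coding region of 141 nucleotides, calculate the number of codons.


codons = nucleotides / 3
codons = 141 / 3 = 47

47


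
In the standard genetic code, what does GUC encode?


Standard genetic code lookup.
Codon GUC -> Val

Val


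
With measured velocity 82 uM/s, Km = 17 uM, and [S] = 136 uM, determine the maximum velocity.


Vmax = v * (Km + [S]) / [S]
Vmax = 82 * (17 + 136) / 136
Vmax = 92.25 uM/s

92.25 uM/s


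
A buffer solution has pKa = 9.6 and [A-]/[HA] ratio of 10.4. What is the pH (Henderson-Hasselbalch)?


pH = pKa + log10([A-]/[HA])
pH = 9.6 + log10(10.4)
pH = 10.617

10.617


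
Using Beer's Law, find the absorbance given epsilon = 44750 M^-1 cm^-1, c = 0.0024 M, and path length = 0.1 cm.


A = epsilon * c * l
A = 44750 * 0.0024 * 0.1
A = 10.74

10.74


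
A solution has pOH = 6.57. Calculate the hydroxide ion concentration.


[OH-] = 10^(-pOH)
[OH-] = 10^(-6.57)
[OH-] = 2.692e-07 M

2.692e-07 M


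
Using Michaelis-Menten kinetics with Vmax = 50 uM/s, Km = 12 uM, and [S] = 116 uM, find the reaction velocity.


v = Vmax * [S] / (Km + [S])
v = 50 * 116 / (12 + 116)
v = 45.3125 uM/s

45.3125 uM/s


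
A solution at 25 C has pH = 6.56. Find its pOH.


pOH = 14 - pH
pOH = 14 - 6.56
pOH = 7.44

7.44


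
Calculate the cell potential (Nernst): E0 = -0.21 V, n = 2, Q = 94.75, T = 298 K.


E = E0 - (RT/nF) * ln(Q)
E = -0.21 - (8.314 * 298 / (2 * 96485)) * ln(94.75)
E = -0.2684 V

-0.2684 V


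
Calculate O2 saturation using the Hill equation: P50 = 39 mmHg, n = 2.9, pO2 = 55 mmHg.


Y = pO2^n / (P50^n + pO2^n)
Y = 55^2.9 / (39^2.9 + 55^2.9)
Y = 73.05%

73.05%


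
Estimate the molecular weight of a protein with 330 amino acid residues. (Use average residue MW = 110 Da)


MW = n_residues * 110 Da
MW = 330 * 110
MW = 36300 Da

36300 Da


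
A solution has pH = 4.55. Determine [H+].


[H+] = 10^(-pH)
[H+] = 10^(-4.55)
[H+] = 2.818e-05 M

2.818e-05 M


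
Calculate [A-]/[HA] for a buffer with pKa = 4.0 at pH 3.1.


[A-]/[HA] = 10^(pH - pKa)
= 10^(3.1 - 4.0)
= 0.1259

0.1259


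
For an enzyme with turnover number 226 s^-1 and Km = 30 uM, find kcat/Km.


Catalytic efficiency = kcat / Km
= 226 / 30
= 7.5333 uM^-1*s^-1

7.5333 uM^-1*s^-1


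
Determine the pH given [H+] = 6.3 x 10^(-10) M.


pH = -log10([H+])
pH = -log10(6.3 x 10^(-10))
pH = 9.2007

9.2007


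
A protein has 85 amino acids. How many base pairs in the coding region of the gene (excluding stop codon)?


Each amino acid = 1 codon = 3 bp
bp = 85 * 3 = 255 bp

255 bp


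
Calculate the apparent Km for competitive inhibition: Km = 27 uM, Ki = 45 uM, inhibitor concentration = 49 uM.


Km_app = Km * (1 + [I]/Ki)
Km_app = 27 * (1 + 49/45)
Km_app = 56.4 uM

56.4 uM


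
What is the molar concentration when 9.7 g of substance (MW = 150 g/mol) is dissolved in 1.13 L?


C = (mass / MW) / volume
C = (9.7 / 150) / 1.13
C = 0.0572 M

0.0572 M


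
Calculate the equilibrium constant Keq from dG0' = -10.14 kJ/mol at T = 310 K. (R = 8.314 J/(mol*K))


Keq = exp(-dG0 * 1000 / (R * T))
Keq = exp(-(-10.14) * 1000 / (8.314 * 310))
Keq = 51.1258

51.1258


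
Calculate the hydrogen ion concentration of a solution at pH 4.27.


[H+] = 10^(-pH)
[H+] = 10^(-4.27)
[H+] = 5.370e-05 M

5.370e-05 M
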